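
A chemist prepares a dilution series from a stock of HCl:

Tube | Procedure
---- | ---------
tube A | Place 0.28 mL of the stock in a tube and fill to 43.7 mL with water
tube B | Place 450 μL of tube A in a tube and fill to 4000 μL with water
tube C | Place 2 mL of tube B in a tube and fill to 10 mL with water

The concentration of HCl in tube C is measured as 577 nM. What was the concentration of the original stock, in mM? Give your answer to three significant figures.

4.00 mM

Step 1: 0.28 mL brought to 43.7 mL → factor 43.7/0.28 = 156.07
Step 2: 450 μL brought to 4000 μL → factor 4000/450 = 8.8889
Step 3: 2 mL brought to 10 mL → factor 10/2 = 5
Overall dilution factor = 156.07 × 8.8889 × 5 = 6936.5
Stock = 577 nM × 6936.5 = 4.002 × 10^6 nM = 4.00 mM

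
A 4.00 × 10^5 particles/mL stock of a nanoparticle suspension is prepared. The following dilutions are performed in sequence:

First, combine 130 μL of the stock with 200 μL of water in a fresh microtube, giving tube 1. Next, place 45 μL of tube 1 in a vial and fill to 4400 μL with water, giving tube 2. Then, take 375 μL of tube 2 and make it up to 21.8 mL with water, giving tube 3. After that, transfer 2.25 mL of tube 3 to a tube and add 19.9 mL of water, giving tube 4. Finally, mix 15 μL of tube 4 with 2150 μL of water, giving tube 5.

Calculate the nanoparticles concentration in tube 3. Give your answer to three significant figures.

Step 1: 130 μL + 200 μL = 330 μL total → factor 330/130 = 2.5385
Step 2: 45 μL brought to 4400 μL → factor 4400/45 = 97.778
Step 3: 375 μL brought to 21.8 mL → factor 21800/375 = 58.133
Dilution factor through tube 3 = 2.5385 × 97.778 × 58.133 = 14429
[tube 3] = 4.00 × 10^5 particles/mL / 14429 = 27.7 particles/mL

27.7 particles/mL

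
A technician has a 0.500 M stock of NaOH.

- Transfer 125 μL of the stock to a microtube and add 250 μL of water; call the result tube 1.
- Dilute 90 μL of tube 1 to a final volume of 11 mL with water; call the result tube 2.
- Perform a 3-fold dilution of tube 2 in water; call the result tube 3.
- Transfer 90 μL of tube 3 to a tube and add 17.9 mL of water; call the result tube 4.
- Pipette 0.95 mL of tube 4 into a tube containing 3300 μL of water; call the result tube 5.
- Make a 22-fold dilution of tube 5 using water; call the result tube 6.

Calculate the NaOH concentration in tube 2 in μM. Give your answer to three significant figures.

1.36 × 10^3 μM

Step 1: 125 μL + 250 μL = 375 μL total → factor 375/125 = 3
Step 2: 90 μL brought to 11 mL → factor 11000/90 = 122.22
Dilution factor through tube 2 = 3 × 122.22 = 366.67
[tube 2] = 0.500 M / 366.67 = 0.001364 M = 1.36 × 10^3 μM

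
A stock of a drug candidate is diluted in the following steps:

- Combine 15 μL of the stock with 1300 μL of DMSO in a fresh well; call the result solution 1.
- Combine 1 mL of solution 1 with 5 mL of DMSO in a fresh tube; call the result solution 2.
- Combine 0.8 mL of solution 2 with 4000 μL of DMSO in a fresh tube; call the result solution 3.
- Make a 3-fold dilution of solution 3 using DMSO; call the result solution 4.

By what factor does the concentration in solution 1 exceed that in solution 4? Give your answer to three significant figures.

Step 1: 15 μL + 1300 μL = 1315 μL total → factor 1315/15 = 87.667
Step 2: 1 mL + 5 mL = 6 mL total → factor 6/1 = 6
Step 3: 0.8 mL + 4000 μL = 4.8 mL total → factor 4.8/0.8 = 6
Step 4: 3-fold → factor 3
Dilution factor to solution 1 = 87.667; to solution 4 = 9468
[solution 1]/[solution 4] = (factor to solution 4)/(factor to solution 1) = 9468/87.667 = 108

108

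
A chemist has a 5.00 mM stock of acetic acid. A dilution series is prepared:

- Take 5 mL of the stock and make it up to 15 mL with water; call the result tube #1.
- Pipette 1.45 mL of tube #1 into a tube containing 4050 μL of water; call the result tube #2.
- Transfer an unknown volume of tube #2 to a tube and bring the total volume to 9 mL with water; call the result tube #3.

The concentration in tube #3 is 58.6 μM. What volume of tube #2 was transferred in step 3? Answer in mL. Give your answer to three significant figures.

Step 1: 5 mL brought to 15 mL → factor 15/5 = 3
Step 2: 1.45 mL + 4050 μL = 5.5 mL total → factor 5.5/1.45 = 3.7931
Step 3: v brought to 9 mL → factor = 9 mL/v
Product of known-step factors = 11.379
Overall factor = 5.00 mM / (58.6 μM) = 85.324
Step-3 factor = 85.324 / 11.379 = 7.4982
v = 9 mL / 7.4982 = 1.20 mL

1.20 mL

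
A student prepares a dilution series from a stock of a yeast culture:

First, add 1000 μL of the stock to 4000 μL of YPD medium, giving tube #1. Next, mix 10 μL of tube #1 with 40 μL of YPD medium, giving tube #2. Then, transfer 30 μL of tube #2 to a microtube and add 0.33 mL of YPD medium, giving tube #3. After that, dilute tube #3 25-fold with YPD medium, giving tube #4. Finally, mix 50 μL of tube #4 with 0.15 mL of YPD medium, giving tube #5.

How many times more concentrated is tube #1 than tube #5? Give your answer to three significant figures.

6.00 × 10^3

Step 1: 1000 μL + 4000 μL = 5000 μL total → factor 5000/1000 = 5
Step 2: 10 μL + 40 μL = 50 μL total → factor 50/10 = 5
Step 3: 30 μL + 0.33 mL = 360 μL total → factor 360/30 = 12
Step 4: 25-fold → factor 25
Step 5: 50 μL + 0.15 mL = 200 μL total → factor 200/50 = 4
Dilution factor to tube #1 = 5; to tube #5 = 30000
[tube #1]/[tube #5] = (factor to tube #5)/(factor to tube #1) = 30000/5 = 6.00 × 10^3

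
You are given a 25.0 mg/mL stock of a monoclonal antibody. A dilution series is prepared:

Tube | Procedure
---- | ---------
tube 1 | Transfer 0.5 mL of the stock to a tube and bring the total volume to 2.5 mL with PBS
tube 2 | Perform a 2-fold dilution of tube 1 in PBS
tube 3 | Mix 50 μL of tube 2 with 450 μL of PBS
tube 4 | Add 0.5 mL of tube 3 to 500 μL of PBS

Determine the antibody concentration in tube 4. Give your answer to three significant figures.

Step 1: 0.5 mL brought to 2.5 mL → factor 2.5/0.5 = 5
Step 2: 2-fold → factor 2
Step 3: 50 μL + 450 μL = 500 μL total → factor 500/50 = 10
Step 4: 0.5 mL + 500 μL = 1 mL total → factor 1/0.5 = 2
Overall dilution factor = 5 × 2 × 10 × 2 = 200
Final = 25.0 mg/mL / 200 = 0.125 mg/mL

0.125 mg/mL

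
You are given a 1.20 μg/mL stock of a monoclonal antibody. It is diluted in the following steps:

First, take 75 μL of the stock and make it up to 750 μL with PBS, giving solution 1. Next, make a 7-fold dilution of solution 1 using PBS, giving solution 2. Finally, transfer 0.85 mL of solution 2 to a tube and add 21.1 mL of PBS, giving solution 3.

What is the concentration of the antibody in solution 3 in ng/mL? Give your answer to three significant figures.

Step 1: 75 μL brought to 750 μL → factor 750/75 = 10
Step 2: 7-fold → factor 7
Step 3: 0.85 mL + 21.1 mL = 21.95 mL total → factor 21.95/0.85 = 25.824
Overall dilution factor = 10 × 7 × 25.824 = 1807.6
Final = 1.20 μg/mL / 1807.6 = 0.0006638 μg/mL = 0.664 ng/mL

0.664 ng/mL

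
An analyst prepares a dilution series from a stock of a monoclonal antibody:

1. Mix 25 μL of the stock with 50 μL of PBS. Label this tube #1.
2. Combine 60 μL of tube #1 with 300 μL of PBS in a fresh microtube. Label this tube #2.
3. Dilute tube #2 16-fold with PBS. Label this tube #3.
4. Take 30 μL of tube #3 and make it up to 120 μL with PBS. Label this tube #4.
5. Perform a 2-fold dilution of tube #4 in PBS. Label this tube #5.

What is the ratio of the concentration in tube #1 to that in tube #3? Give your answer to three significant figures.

Step 1: 25 μL + 50 μL = 75 μL total → factor 75/25 = 3
Step 2: 60 μL + 300 μL = 360 μL total → factor 360/60 = 6
Step 3: 16-fold → factor 16
Dilution factor to tube #1 = 3; to tube #3 = 288
[tube #1]/[tube #3] = (factor to tube #3)/(factor to tube #1) = 288/3 = 96.0

96.0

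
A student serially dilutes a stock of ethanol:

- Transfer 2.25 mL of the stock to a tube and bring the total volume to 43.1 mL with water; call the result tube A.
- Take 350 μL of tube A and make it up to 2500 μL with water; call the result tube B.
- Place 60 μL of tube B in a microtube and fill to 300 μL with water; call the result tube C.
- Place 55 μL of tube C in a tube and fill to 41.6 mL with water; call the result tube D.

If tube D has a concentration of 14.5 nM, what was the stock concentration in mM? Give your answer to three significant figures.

Step 1: 2.25 mL brought to 43.1 mL → factor 43.1/2.25 = 19.156
Step 2: 350 μL brought to 2500 μL → factor 2500/350 = 7.1429
Step 3: 60 μL brought to 300 μL → factor 300/60 = 5
Step 4: 55 μL brought to 41.6 mL → factor 41600/55 = 756.36
Overall dilution factor = 19.156 × 7.1429 × 5 × 756.36 = 5.1745 × 10^5
Stock = 14.5 nM × 5.1745 × 10^5 = 7.503 × 10^6 nM = 7.50 mM

7.50 mM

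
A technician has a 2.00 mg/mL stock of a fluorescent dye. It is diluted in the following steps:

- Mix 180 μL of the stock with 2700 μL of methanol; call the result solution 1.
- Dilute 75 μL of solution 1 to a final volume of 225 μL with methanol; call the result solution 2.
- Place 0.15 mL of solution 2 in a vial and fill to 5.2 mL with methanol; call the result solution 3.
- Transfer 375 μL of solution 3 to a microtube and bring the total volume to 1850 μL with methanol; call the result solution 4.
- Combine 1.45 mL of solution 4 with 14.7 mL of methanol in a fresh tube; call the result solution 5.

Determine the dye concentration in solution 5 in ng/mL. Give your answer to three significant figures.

21.9 ng/mL

Step 1: 180 μL + 2700 μL = 2880 μL total → factor 2880/180 = 16
Step 2: 75 μL brought to 225 μL → factor 225/75 = 3
Step 3: 0.15 mL brought to 5.2 mL → factor 5.2/0.15 = 34.667
Step 4: 375 μL brought to 1850 μL → factor 1850/375 = 4.9333
Step 5: 1.45 mL + 14.7 mL = 16.15 mL total → factor 16.15/1.45 = 11.138
Overall dilution factor = 16 × 3 × 34.667 × 4.9333 × 11.138 = 91432
Final = 2.00 mg/mL / 91432 = 2.187 × 10^-5 mg/mL = 21.9 ng/mL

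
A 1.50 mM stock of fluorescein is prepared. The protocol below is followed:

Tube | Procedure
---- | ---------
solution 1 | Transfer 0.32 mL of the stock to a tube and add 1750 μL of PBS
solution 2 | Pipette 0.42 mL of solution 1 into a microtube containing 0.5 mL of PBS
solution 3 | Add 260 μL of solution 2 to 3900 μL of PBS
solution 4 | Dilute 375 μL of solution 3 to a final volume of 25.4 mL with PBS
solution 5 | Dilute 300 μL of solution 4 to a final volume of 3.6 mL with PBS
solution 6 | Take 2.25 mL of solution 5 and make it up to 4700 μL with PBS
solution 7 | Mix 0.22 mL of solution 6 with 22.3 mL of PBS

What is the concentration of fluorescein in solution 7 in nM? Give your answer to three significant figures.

0.0381 nM

Step 1: 0.32 mL + 1750 μL = 2.07 mL total → factor 2.07/0.32 = 6.4688
Step 2: 0.42 mL + 0.5 mL = 0.92 mL total → factor 0.92/0.42 = 2.1905
Step 3: 260 μL + 3900 μL = 4160 μL total → factor 4160/260 = 16
Step 4: 375 μL brought to 25.4 mL → factor 25400/375 = 67.733
Step 5: 300 μL brought to 3.6 mL → factor 3600/300 = 12
Step 6: 2.25 mL brought to 4700 μL → factor 4.7/2.25 = 2.0889
Step 7: 0.22 mL + 22.3 mL = 22.52 mL total → factor 22.52/0.22 = 102.36
Dilution factor through solution 7 = 6.4688 × 2.1905 × 16 × 67.733 × 12 × 2.0889 × 102.36 = 3.9402 × 10^7
[solution 7] = 1.50 mM / 3.9402 × 10^7 = 3.807 × 10^-8 mM = 0.0381 nM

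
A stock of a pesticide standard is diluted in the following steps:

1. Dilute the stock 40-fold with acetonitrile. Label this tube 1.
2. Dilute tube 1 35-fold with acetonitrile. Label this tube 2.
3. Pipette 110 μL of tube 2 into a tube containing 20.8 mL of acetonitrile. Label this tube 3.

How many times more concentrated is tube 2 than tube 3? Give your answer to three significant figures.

190

Step 1: 40-fold → factor 40
Step 2: 35-fold → factor 35
Step 3: 110 μL + 20.8 mL = 20910 μL total → factor 20910/110 = 190.09
Dilution factor to tube 2 = 1400; to tube 3 = 2.6613 × 10^5
[tube 2]/[tube 3] = (factor to tube 3)/(factor to tube 2) = 2.6613 × 10^5/1400 = 190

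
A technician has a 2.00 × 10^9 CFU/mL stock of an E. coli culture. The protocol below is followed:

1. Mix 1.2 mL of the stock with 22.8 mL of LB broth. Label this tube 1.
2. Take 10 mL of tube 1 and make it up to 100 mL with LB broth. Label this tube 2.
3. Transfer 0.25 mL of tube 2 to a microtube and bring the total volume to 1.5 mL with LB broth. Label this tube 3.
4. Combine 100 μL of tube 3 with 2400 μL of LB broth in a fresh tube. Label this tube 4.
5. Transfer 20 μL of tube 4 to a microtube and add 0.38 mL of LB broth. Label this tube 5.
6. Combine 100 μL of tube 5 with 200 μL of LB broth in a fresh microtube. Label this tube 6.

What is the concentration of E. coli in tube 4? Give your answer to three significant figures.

6.67 × 10^4 CFU/mL

Step 1: 1.2 mL + 22.8 mL = 24 mL total → factor 24/1.2 = 20
Step 2: 10 mL brought to 100 mL → factor 100/10 = 10
Step 3: 0.25 mL brought to 1.5 mL → factor 1.5/0.25 = 6
Step 4: 100 μL + 2400 μL = 2500 μL total → factor 2500/100 = 25
Dilution factor through tube 4 = 20 × 10 × 6 × 25 = 30000
[tube 4] = 2.00 × 10^9 CFU/mL / 30000 = 6.67 × 10^4 CFU/mL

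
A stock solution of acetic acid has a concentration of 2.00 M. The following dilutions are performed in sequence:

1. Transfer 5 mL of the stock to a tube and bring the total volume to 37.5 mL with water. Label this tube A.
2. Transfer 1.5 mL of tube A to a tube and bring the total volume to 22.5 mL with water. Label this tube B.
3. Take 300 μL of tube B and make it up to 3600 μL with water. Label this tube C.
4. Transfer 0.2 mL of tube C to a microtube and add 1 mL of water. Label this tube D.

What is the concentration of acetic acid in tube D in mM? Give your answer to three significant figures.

Step 1: 5 mL brought to 37.5 mL → factor 37.5/5 = 7.5
Step 2: 1.5 mL brought to 22.5 mL → factor 22.5/1.5 = 15
Step 3: 300 μL brought to 3600 μL → factor 3600/300 = 12
Step 4: 0.2 mL + 1 mL = 1.2 mL total → factor 1.2/0.2 = 6
Overall dilution factor = 7.5 × 15 × 12 × 6 = 8100
Final = 2.00 M / 8100 = 0.0002469 M = 0.247 mM

0.247 mM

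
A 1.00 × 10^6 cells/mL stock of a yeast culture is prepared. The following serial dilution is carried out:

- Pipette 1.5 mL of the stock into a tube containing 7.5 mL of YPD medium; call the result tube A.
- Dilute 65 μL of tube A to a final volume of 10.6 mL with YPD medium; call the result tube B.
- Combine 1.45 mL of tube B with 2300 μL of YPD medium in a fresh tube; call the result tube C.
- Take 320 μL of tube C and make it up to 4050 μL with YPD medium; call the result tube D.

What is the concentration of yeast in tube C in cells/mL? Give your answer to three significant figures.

Step 1: 1.5 mL + 7.5 mL = 9 mL total → factor 9/1.5 = 6
Step 2: 65 μL brought to 10.6 mL → factor 10600/65 = 163.08
Step 3: 1.45 mL + 2300 μL = 3.75 mL total → factor 3.75/1.45 = 2.5862
Dilution factor through tube C = 6 × 163.08 × 2.5862 = 2530.5
[tube C] = 1.00 × 10^6 cells/mL / 2530.5 = 395 cells/mL

395 cells/mL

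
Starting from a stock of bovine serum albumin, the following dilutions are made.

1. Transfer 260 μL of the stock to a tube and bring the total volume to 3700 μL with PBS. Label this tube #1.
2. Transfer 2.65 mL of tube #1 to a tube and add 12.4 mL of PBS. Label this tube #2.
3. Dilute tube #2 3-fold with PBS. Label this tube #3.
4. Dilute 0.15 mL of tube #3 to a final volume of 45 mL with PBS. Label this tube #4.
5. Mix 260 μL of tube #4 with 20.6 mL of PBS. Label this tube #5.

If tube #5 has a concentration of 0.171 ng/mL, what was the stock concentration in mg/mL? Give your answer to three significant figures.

Step 1: 260 μL brought to 3700 μL → factor 3700/260 = 14.231
Step 2: 2.65 mL + 12.4 mL = 15.05 mL total → factor 15.05/2.65 = 5.6792
Step 3: 3-fold → factor 3
Step 4: 0.15 mL brought to 45 mL → factor 45/0.15 = 300
Step 5: 260 μL + 20.6 mL = 20860 μL total → factor 20860/260 = 80.231
Overall dilution factor = 14.231 × 5.6792 × 3 × 300 × 80.231 = 5.8358 × 10^6
Stock = 0.171 ng/mL × 5.8358 × 10^6 = 9.979 × 10^5 ng/mL = 0.998 mg/mL

0.998 mg/mL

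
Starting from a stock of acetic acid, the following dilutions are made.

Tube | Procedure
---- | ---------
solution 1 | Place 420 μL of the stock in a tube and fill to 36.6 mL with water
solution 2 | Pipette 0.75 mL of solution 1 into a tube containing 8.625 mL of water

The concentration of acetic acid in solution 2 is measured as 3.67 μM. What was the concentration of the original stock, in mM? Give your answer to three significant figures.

Step 1: 420 μL brought to 36.6 mL → factor 36600/420 = 87.143
Step 2: 0.75 mL + 8.625 mL = 9.375 mL total → factor 9.375/0.75 = 12.5
Overall dilution factor = 87.143 × 12.5 = 1089.3
Stock = 3.67 μM × 1089.3 = 3998 μM = 4.00 mM

4.00 mM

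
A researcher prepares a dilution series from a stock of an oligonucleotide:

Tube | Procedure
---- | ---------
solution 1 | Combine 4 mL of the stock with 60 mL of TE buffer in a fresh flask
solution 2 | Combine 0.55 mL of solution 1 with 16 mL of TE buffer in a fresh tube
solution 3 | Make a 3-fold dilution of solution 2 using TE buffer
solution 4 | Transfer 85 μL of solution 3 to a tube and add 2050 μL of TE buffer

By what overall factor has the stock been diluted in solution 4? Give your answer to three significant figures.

3.63 × 10^4

Step 1: 4 mL + 60 mL = 64 mL total → factor 64/4 = 16
Step 2: 0.55 mL + 16 mL = 16.55 mL total → factor 16.55/0.55 = 30.091
Step 3: 3-fold → factor 3
Step 4: 85 μL + 2050 μL = 2135 μL total → factor 2135/85 = 25.118
Overall dilution factor = 16 × 30.091 × 3 × 25.118 = 36279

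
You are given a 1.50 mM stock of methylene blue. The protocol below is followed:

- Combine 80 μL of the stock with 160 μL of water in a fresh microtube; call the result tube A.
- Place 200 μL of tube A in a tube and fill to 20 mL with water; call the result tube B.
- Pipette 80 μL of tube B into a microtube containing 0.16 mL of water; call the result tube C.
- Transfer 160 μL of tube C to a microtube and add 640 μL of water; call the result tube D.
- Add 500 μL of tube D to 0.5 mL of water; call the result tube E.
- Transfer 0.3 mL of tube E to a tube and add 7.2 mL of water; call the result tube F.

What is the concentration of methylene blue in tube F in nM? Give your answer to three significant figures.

Step 1: 80 μL + 160 μL = 240 μL total → factor 240/80 = 3
Step 2: 200 μL brought to 20 mL → factor 20000/200 = 100
Step 3: 80 μL + 0.16 mL = 240 μL total → factor 240/80 = 3
Step 4: 160 μL + 640 μL = 800 μL total → factor 800/160 = 5
Step 5: 500 μL + 0.5 mL = 1000 μL total → factor 1000/500 = 2
Step 6: 0.3 mL + 7.2 mL = 7.5 mL total → factor 7.5/0.3 = 25
Overall dilution factor = 3 × 100 × 3 × 5 × 2 × 25 = 2.25 × 10^5
Final = 1.50 mM / 2.25 × 10^5 = 6.667 × 10^-6 mM = 6.67 nM

6.67 nM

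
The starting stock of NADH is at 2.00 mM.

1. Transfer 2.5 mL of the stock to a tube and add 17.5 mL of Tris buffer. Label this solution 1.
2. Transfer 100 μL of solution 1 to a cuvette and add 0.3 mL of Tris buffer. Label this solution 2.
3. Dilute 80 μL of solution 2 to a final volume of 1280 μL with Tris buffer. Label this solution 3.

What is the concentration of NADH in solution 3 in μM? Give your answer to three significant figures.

3.91 μM

Step 1: 2.5 mL + 17.5 mL = 20 mL total → factor 20/2.5 = 8
Step 2: 100 μL + 0.3 mL = 400 μL total → factor 400/100 = 4
Step 3: 80 μL brought to 1280 μL → factor 1280/80 = 16
Overall dilution factor = 8 × 4 × 16 = 512
Final = 2.00 mM / 512 = 0.003906 mM = 3.91 μM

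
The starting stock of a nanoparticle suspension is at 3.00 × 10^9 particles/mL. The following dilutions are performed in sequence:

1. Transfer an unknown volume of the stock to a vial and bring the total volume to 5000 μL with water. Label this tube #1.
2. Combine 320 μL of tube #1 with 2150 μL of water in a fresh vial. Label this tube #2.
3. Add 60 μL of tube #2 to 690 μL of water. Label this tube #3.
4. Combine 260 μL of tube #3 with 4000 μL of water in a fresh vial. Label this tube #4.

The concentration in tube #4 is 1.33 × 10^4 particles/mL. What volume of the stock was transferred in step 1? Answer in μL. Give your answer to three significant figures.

35.0 μL

Step 1: v brought to 5000 μL → factor = 5000 μL/v
Step 2: 320 μL + 2150 μL = 2470 μL total → factor 2470/320 = 7.7188
Step 3: 60 μL + 690 μL = 750 μL total → factor 750/60 = 12.5
Step 4: 260 μL + 4000 μL = 4260 μL total → factor 4260/260 = 16.385
Product of known-step factors = 1580.9
Overall factor = 3.00 × 10^9 particles/mL / (1.33 × 10^4 particles/mL) = 2.2556 × 10^5
Step-1 factor = 2.2556 × 10^5 / 1580.9 = 142.68
v = 5000 μL / 142.68 = 35.0 μL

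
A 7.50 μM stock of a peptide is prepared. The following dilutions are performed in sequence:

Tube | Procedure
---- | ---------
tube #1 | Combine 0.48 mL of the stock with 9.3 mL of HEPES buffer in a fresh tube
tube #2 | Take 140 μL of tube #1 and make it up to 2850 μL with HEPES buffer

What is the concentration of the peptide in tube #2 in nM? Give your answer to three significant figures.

18.1 nM

Step 1: 0.48 mL + 9.3 mL = 9.78 mL total → factor 9.78/0.48 = 20.375
Step 2: 140 μL brought to 2850 μL → factor 2850/140 = 20.357
Overall dilution factor = 20.375 × 20.357 = 414.78
Final = 7.50 μM / 414.78 = 0.01808 μM = 18.1 nM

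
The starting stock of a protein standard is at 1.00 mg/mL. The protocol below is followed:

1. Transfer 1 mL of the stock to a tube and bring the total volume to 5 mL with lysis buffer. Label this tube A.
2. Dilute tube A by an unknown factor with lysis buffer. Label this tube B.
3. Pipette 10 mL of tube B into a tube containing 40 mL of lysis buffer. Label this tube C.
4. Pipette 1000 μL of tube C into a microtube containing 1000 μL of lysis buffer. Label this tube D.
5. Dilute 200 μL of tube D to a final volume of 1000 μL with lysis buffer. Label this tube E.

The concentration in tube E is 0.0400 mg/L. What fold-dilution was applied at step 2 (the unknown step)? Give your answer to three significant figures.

Step 1: 1 mL brought to 5 mL → factor 5/1 = 5
Step 2: unknown factor x
Step 3: 10 mL + 40 mL = 50 mL total → factor 50/10 = 5
Step 4: 1000 μL + 1000 μL = 2000 μL total → factor 2000/1000 = 2
Step 5: 200 μL brought to 1000 μL → factor 1000/200 = 5
Product of known-step factors = 250
Overall factor = 1.00 mg/mL / (0.0400 mg/L) = 25000
x = 25000 / 250 = 100

100-fold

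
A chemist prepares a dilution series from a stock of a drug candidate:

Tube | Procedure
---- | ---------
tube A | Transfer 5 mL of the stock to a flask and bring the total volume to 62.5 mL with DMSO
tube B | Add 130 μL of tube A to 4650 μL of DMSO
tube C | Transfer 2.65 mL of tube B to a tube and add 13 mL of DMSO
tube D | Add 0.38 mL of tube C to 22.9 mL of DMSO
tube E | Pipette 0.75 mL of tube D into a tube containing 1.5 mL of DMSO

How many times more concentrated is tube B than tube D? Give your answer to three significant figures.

362

Step 1: 5 mL brought to 62.5 mL → factor 62.5/5 = 12.5
Step 2: 130 μL + 4650 μL = 4780 μL total → factor 4780/130 = 36.769
Step 3: 2.65 mL + 13 mL = 15.65 mL total → factor 15.65/2.65 = 5.9057
Step 4: 0.38 mL + 22.9 mL = 23.28 mL total → factor 23.28/0.38 = 61.263
Dilution factor to tube B = 459.62; to tube D = 1.6629 × 10^5
[tube B]/[tube D] = (factor to tube D)/(factor to tube B) = 1.6629 × 10^5/459.62 = 362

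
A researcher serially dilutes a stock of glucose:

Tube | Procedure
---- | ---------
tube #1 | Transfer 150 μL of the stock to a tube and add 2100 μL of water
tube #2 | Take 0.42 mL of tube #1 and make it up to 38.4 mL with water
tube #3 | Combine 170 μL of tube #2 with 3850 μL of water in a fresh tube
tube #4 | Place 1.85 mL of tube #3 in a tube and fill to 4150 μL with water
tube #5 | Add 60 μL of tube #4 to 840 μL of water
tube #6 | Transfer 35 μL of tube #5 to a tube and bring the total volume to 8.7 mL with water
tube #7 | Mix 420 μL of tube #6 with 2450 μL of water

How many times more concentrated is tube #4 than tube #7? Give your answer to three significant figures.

2.55 × 10^4

Step 1: 150 μL + 2100 μL = 2250 μL total → factor 2250/150 = 15
Step 2: 0.42 mL brought to 38.4 mL → factor 38.4/0.42 = 91.429
Step 3: 170 μL + 3850 μL = 4020 μL total → factor 4020/170 = 23.647
Step 4: 1.85 mL brought to 4150 μL → factor 4.15/1.85 = 2.2432
Step 5: 60 μL + 840 μL = 900 μL total → factor 900/60 = 15
Step 6: 35 μL brought to 8.7 mL → factor 8700/35 = 248.57
Step 7: 420 μL + 2450 μL = 2870 μL total → factor 2870/420 = 6.8333
Dilution factor to tube #4 = 72749; to tube #7 = 1.8535 × 10^9
[tube #4]/[tube #7] = (factor to tube #7)/(factor to tube #4) = 1.8535 × 10^9/72749 = 2.55 × 10^4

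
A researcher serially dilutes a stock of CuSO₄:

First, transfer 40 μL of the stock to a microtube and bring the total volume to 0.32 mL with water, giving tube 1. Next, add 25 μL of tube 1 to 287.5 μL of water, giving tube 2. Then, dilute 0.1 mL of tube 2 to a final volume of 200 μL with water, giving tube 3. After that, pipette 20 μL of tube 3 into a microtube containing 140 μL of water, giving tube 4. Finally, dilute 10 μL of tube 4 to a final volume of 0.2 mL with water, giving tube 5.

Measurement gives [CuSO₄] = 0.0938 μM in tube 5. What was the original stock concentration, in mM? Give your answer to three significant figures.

3.00 mM

Step 1: 40 μL brought to 0.32 mL → factor 320/40 = 8
Step 2: 25 μL + 287.5 μL = 312.5 μL total → factor 312.5/25 = 12.5
Step 3: 0.1 mL brought to 200 μL → factor 0.2/0.1 = 2
Step 4: 20 μL + 140 μL = 160 μL total → factor 160/20 = 8
Step 5: 10 μL brought to 0.2 mL → factor 200/10 = 20
Overall dilution factor = 8 × 12.5 × 2 × 8 × 20 = 32000
Stock = 0.0938 μM × 32000 = 3002 μM = 3.00 mM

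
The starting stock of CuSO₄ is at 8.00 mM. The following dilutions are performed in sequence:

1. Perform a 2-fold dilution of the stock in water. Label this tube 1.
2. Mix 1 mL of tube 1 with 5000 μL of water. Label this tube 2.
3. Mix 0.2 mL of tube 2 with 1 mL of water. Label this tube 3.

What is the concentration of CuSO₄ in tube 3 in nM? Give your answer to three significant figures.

Step 1: 2-fold → factor 2
Step 2: 1 mL + 5000 μL = 6 mL total → factor 6/1 = 6
Step 3: 0.2 mL + 1 mL = 1.2 mL total → factor 1.2/0.2 = 6
Overall dilution factor = 2 × 6 × 6 = 72
Final = 8.00 mM / 72 = 0.1111 mM = 1.11 × 10^5 nM

1.11 × 10^5 nM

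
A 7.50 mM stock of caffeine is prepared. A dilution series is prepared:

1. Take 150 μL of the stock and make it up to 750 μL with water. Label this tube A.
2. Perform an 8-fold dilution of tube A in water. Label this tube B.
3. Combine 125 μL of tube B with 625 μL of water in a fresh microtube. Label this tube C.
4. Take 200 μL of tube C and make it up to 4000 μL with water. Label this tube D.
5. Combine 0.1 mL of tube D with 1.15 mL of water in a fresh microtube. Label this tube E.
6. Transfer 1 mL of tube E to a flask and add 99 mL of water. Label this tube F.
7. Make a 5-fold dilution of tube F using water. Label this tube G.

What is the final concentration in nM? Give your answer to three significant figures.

0.250 nM

Step 1: 150 μL brought to 750 μL → factor 750/150 = 5
Step 2: 8-fold → factor 8
Step 3: 125 μL + 625 μL = 750 μL total → factor 750/125 = 6
Step 4: 200 μL brought to 4000 μL → factor 4000/200 = 20
Step 5: 0.1 mL + 1.15 mL = 1.25 mL total → factor 1.25/0.1 = 12.5
Step 6: 1 mL + 99 mL = 100 mL total → factor 100/1 = 100
Step 7: 5-fold → factor 5
Overall dilution factor = 5 × 8 × 6 × 20 × 12.5 × 100 × 5 = 3 × 10^7
Final = 7.50 mM / 3 × 10^7 = 2.500 × 10^-7 mM = 0.250 nM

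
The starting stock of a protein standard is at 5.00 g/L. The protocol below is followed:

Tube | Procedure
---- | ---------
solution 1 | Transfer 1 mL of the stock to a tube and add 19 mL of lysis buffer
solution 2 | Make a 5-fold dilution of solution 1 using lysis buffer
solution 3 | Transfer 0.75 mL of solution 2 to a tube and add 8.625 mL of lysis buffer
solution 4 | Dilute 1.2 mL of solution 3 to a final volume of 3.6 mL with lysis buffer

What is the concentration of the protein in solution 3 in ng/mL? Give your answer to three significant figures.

4.00 × 10^3 ng/mL

Step 1: 1 mL + 19 mL = 20 mL total → factor 20/1 = 20
Step 2: 5-fold → factor 5
Step 3: 0.75 mL + 8.625 mL = 9.375 mL total → factor 9.375/0.75 = 12.5
Dilution factor through solution 3 = 20 × 5 × 12.5 = 1250
[solution 3] = 5.00 g/L / 1250 = 0.004000 g/L = 4.00 × 10^3 ng/mL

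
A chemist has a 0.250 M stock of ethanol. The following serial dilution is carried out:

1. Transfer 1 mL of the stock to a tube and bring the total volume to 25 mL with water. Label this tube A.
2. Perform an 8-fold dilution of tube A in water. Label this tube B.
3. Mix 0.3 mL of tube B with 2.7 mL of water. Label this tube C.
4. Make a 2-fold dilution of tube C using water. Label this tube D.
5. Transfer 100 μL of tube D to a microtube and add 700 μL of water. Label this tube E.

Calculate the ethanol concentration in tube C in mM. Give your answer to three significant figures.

Step 1: 1 mL brought to 25 mL → factor 25/1 = 25
Step 2: 8-fold → factor 8
Step 3: 0.3 mL + 2.7 mL = 3 mL total → factor 3/0.3 = 10
Dilution factor through tube C = 25 × 8 × 10 = 2000
[tube C] = 0.250 M / 2000 = 0.0001250 M = 0.125 mM

0.125 mM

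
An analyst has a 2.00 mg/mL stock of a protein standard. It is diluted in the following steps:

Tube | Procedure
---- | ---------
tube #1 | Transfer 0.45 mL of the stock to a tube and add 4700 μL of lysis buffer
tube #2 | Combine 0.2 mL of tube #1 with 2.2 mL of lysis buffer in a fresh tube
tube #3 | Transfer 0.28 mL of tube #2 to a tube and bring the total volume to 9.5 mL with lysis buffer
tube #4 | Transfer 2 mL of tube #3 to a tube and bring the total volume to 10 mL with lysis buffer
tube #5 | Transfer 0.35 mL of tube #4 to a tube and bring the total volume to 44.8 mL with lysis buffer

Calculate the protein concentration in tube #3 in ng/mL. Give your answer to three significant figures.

Step 1: 0.45 mL + 4700 μL = 5.15 mL total → factor 5.15/0.45 = 11.444
Step 2: 0.2 mL + 2.2 mL = 2.4 mL total → factor 2.4/0.2 = 12
Step 3: 0.28 mL brought to 9.5 mL → factor 9.5/0.28 = 33.929
Dilution factor through tube #3 = 11.444 × 12 × 33.929 = 4659.5
[tube #3] = 2.00 mg/mL / 4659.5 = 0.0004292 mg/mL = 429 ng/mL

429 ng/mL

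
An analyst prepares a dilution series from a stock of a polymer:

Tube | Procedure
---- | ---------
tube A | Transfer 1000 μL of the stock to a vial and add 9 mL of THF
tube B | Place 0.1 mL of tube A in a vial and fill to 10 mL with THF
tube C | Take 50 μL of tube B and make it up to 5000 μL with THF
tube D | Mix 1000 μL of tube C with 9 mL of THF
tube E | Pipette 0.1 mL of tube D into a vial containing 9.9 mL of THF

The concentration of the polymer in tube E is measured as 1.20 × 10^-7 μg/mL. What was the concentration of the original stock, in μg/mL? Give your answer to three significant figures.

12.0 μg/mL

Step 1: 1000 μL + 9 mL = 10000 μL total → factor 10000/1000 = 10
Step 2: 0.1 mL brought to 10 mL → factor 10/0.1 = 100
Step 3: 50 μL brought to 5000 μL → factor 5000/50 = 100
Step 4: 1000 μL + 9 mL = 10000 μL total → factor 10000/1000 = 10
Step 5: 0.1 mL + 9.9 mL = 10 mL total → factor 10/0.1 = 100
Overall dilution factor = 10 × 100 × 100 × 10 × 100 = 1 × 10^8
Stock = 1.20 × 10^-7 μg/mL × 1 × 10^8 = 12.0 μg/mL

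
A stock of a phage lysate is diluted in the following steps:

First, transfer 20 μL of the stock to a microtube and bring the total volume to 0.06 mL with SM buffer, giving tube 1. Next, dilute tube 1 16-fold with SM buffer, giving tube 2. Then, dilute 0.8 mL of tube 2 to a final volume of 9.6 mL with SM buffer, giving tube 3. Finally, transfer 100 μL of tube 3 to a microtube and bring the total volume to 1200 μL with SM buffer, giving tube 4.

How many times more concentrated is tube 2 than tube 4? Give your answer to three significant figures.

Step 1: 20 μL brought to 0.06 mL → factor 60/20 = 3
Step 2: 16-fold → factor 16
Step 3: 0.8 mL brought to 9.6 mL → factor 9.6/0.8 = 12
Step 4: 100 μL brought to 1200 μL → factor 1200/100 = 12
Dilution factor to tube 2 = 48; to tube 4 = 6912
[tube 2]/[tube 4] = (factor to tube 4)/(factor to tube 2) = 6912/48 = 144

144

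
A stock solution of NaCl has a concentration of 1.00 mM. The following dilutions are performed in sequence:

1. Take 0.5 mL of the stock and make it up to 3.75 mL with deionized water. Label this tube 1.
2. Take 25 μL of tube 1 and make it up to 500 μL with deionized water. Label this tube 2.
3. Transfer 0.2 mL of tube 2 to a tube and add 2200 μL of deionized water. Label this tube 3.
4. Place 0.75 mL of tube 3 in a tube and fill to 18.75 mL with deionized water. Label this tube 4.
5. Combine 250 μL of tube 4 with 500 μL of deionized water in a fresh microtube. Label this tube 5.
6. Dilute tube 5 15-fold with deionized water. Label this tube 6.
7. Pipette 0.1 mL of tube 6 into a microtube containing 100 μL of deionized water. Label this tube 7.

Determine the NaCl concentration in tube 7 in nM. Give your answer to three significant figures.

0.247 nM

Step 1: 0.5 mL brought to 3.75 mL → factor 3.75/0.5 = 7.5
Step 2: 25 μL brought to 500 μL → factor 500/25 = 20
Step 3: 0.2 mL + 2200 μL = 2.4 mL total → factor 2.4/0.2 = 12
Step 4: 0.75 mL brought to 18.75 mL → factor 18.75/0.75 = 25
Step 5: 250 μL + 500 μL = 750 μL total → factor 750/250 = 3
Step 6: 15-fold → factor 15
Step 7: 0.1 mL + 100 μL = 0.2 mL total → factor 0.2/0.1 = 2
Overall dilution factor = 7.5 × 20 × 12 × 25 × 3 × 15 × 2 = 4.05 × 10^6
Final = 1.00 mM / 4.05 × 10^6 = 2.469 × 10^-7 mM = 0.247 nM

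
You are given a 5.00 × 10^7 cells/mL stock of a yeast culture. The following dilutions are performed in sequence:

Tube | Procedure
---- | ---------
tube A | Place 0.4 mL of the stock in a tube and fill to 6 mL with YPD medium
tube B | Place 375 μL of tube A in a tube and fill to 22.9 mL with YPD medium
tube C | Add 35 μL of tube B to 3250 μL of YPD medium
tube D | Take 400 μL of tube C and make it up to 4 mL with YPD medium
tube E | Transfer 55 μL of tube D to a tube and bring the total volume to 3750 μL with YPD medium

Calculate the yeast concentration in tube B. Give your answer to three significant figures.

5.46 × 10^4 cells/mL

Step 1: 0.4 mL brought to 6 mL → factor 6/0.4 = 15
Step 2: 375 μL brought to 22.9 mL → factor 22900/375 = 61.067
Dilution factor through tube B = 15 × 61.067 = 916
[tube B] = 5.00 × 10^7 cells/mL / 916 = 5.46 × 10^4 cells/mL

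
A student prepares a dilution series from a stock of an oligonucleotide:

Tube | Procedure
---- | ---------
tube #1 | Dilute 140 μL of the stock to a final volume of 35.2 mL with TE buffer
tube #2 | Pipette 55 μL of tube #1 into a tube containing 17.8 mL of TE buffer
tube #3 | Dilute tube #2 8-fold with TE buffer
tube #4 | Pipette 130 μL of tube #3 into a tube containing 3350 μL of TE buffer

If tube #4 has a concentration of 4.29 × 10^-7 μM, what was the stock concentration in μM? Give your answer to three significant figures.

Step 1: 140 μL brought to 35.2 mL → factor 35200/140 = 251.43
Step 2: 55 μL + 17.8 mL = 17855 μL total → factor 17855/55 = 324.64
Step 3: 8-fold → factor 8
Step 4: 130 μL + 3350 μL = 3480 μL total → factor 3480/130 = 26.769
Overall dilution factor = 251.43 × 324.64 × 8 × 26.769 = 1.748 × 10^7
Stock = 4.29 × 10^-7 μM × 1.748 × 10^7 = 7.50 μM

7.50 μM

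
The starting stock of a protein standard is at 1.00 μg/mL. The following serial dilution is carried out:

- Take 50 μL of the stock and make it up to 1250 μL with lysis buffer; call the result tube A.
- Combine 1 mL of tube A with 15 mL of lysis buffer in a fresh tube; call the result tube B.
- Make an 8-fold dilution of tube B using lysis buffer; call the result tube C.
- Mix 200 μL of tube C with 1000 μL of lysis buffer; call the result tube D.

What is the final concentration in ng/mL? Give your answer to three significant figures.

0.0521 ng/mL

Step 1: 50 μL brought to 1250 μL → factor 1250/50 = 25
Step 2: 1 mL + 15 mL = 16 mL total → factor 16/1 = 16
Step 3: 8-fold → factor 8
Step 4: 200 μL + 1000 μL = 1200 μL total → factor 1200/200 = 6
Overall dilution factor = 25 × 16 × 8 × 6 = 19200
Final = 1.00 μg/mL / 19200 = 5.208 × 10^-5 μg/mL = 0.0521 ng/mL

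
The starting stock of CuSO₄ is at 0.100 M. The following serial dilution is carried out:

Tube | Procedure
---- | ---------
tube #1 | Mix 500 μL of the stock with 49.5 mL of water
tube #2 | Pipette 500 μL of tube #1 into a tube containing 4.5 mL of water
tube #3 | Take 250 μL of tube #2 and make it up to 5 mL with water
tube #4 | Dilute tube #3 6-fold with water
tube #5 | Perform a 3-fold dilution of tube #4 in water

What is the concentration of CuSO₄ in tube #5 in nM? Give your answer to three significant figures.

278 nM

Step 1: 500 μL + 49.5 mL = 50000 μL total → factor 50000/500 = 100
Step 2: 500 μL + 4.5 mL = 5000 μL total → factor 5000/500 = 10
Step 3: 250 μL brought to 5 mL → factor 5000/250 = 20
Step 4: 6-fold → factor 6
Step 5: 3-fold → factor 3
Overall dilution factor = 100 × 10 × 20 × 6 × 3 = 3.6 × 10^5
Final = 0.100 M / 3.6 × 10^5 = 2.778 × 10^-7 M = 278 nM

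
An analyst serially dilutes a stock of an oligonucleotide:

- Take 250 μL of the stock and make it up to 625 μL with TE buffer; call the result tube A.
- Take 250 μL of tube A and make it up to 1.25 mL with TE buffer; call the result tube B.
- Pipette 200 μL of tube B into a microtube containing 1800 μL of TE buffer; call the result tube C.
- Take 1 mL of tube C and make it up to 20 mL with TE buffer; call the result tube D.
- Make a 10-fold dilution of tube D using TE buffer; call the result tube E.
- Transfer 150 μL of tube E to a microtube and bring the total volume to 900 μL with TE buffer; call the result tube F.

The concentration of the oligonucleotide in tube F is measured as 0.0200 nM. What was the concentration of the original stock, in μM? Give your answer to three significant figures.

3.00 μM

Step 1: 250 μL brought to 625 μL → factor 625/250 = 2.5
Step 2: 250 μL brought to 1.25 mL → factor 1250/250 = 5
Step 3: 200 μL + 1800 μL = 2000 μL total → factor 2000/200 = 10
Step 4: 1 mL brought to 20 mL → factor 20/1 = 20
Step 5: 10-fold → factor 10
Step 6: 150 μL brought to 900 μL → factor 900/150 = 6
Overall dilution factor = 2.5 × 5 × 10 × 20 × 10 × 6 = 1.5 × 10^5
Stock = 0.0200 nM × 1.5 × 10^5 = 3000 nM = 3.00 μM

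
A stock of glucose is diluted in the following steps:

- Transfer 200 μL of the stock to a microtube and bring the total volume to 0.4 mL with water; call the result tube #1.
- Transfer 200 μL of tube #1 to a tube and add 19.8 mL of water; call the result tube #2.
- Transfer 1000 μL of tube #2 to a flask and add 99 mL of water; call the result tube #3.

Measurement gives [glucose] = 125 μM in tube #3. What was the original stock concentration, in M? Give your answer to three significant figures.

Step 1: 200 μL brought to 0.4 mL → factor 400/200 = 2
Step 2: 200 μL + 19.8 mL = 20000 μL total → factor 20000/200 = 100
Step 3: 1000 μL + 99 mL = 1 × 10^5 μL total → factor 1 × 10^5/1000 = 100
Overall dilution factor = 2 × 100 × 100 = 20000
Stock = 125 μM × 20000 = 2.500 × 10^6 μM = 2.50 M

2.50 M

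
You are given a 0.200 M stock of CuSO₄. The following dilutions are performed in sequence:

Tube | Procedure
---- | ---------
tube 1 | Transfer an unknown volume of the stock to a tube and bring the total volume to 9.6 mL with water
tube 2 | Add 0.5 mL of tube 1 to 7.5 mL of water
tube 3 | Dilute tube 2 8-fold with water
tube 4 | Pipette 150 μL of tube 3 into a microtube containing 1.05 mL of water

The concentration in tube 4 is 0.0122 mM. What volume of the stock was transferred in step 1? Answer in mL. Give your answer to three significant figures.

Step 1: v brought to 9.6 mL → factor = 9.6 mL/v
Step 2: 0.5 mL + 7.5 mL = 8 mL total → factor 8/0.5 = 16
Step 3: 8-fold → factor 8
Step 4: 150 μL + 1.05 mL = 1200 μL total → factor 1200/150 = 8
Product of known-step factors = 1024
Overall factor = 0.200 M / (0.0122 mM) = 16393
Step-1 factor = 16393 / 1024 = 16.009
v = 9.6 mL / 16.009 = 0.600 mL

0.600 mL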